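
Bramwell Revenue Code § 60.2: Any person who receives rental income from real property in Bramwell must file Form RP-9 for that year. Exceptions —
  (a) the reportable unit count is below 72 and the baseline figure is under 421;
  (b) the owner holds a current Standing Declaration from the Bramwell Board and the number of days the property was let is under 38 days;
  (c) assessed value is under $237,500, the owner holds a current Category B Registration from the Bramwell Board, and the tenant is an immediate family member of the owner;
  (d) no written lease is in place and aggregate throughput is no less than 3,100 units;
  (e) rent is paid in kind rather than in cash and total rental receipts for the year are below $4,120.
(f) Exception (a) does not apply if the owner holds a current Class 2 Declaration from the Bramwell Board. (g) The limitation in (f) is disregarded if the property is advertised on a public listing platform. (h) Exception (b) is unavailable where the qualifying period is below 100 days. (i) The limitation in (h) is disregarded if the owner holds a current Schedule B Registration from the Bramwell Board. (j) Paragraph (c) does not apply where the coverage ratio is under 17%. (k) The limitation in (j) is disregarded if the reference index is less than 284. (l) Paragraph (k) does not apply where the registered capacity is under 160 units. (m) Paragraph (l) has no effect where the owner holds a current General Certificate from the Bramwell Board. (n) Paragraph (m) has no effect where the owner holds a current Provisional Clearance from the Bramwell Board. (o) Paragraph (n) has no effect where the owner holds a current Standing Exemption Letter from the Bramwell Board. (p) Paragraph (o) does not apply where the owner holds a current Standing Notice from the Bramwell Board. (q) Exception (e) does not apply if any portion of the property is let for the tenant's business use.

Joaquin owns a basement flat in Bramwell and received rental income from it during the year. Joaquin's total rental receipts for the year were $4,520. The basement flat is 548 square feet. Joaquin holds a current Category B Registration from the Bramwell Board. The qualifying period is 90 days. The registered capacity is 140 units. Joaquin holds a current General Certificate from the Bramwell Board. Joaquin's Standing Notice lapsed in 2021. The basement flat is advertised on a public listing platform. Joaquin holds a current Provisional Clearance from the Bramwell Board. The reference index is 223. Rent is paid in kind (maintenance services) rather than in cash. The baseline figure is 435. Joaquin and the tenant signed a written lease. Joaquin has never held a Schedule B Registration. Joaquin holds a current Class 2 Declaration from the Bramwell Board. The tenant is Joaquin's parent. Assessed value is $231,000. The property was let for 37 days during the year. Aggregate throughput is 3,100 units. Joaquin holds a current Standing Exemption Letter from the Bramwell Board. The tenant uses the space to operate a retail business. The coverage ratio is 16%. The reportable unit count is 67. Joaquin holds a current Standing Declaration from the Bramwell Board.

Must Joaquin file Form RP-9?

No — exception (c) applies; Joaquin is not required to file Form RP-9.

Exception (a) does not apply: the baseline figure is 435, not under 421.
Exception (b)'s conditions are all satisfied: a current Standing Declaration is held; the number of days the property was let is 37 days, under the 38 days limit. Turning to paragraphs (h)–(i): (h) is engaged — the qualifying period is 90 days, below the 100 days limit. (i), which would lift (h), does not operate here — there is no Schedule B Registration in force. So (b) is unavailable.
Exception (c): assessed value is $231,000, under the $237,500 limit; a current Category B Registration is held; the tenant is an immediate family member — every condition holds. As to paragraphs (j)–(p): (j) is triggered (the coverage ratio is 16%, under the 17% limit), but is overridden by (k): (k) is engaged — the reference index is 223, less than the 284 limit. (l) would limit (k) — the registered capacity is 140 units, under the 160 units limit — but (m) sets (l) aside: (m) operates against (l): a current General Certificate is held. (n) applies (a current Provisional Clearance is held), but is overridden by (o): (o) operates — a current Standing Exemption Letter is held. (p) does not operate here (there is no Standing Notice in force), so (o) stands. Exception (c) stands.
Exception (d) requires that no written lease is in place; but a written lease is in place, so (d) is unavailable.
Exception (e) fails — total rental receipts for the year are $4,520, not below $4,120.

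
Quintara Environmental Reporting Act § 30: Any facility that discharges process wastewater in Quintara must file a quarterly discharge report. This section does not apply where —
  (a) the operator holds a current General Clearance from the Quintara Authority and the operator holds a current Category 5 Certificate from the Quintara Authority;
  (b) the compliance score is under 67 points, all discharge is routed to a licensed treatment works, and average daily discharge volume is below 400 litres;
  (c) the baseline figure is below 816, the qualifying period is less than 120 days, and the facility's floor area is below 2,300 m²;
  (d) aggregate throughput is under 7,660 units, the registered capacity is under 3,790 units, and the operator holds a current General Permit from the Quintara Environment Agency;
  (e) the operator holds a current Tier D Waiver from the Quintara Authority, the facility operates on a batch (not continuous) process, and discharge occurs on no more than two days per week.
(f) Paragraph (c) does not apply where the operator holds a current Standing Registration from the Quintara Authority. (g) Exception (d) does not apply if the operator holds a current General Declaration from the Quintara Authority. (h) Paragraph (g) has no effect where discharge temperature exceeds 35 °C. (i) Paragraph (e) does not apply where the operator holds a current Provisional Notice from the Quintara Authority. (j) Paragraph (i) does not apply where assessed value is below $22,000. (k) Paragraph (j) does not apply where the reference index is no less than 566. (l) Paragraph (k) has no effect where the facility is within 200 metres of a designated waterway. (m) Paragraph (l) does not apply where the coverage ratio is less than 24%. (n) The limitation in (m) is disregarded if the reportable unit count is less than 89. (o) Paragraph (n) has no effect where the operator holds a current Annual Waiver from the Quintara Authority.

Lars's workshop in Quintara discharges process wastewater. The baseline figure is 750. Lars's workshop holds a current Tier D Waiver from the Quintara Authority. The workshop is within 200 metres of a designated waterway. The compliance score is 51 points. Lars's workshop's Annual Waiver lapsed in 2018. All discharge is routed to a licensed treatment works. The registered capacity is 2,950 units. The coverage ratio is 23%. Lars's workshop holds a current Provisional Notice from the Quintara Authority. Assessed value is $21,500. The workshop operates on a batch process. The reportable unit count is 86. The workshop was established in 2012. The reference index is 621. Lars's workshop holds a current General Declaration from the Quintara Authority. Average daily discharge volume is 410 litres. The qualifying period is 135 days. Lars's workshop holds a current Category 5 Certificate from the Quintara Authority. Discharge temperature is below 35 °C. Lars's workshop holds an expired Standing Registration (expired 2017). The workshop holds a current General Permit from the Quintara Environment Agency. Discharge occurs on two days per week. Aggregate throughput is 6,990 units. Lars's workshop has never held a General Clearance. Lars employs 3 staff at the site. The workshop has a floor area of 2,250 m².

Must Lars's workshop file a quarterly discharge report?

Exception (a) fails — there is no General Clearance in force.
Exception (b) does not apply: average daily discharge volume is 410 litres, not below 400 litres.
Exception (c) requires that the qualifying period is less than 120 days; but the qualifying period is 135 days, not less than 120 days, so (c) is unavailable.
All of (d)'s requirements are met (aggregate throughput is 6,990 units, under the 7,660 units limit; the registered capacity is 2,950 units, under the 3,790 units limit; a current General Permit is held). However, paragraphs (g)–(h) must be considered: (g) is triggered — a current General Declaration is held. (h) is not triggered (discharge temperature is below 35 °C), so (g) stands. So (d) is unavailable.
All of (e)'s requirements are met (a current Tier D Waiver is held; the facility operates on a batch process; discharge occurs on no more than two days per week). Applying paragraphs (i)–(o): (i) would limit (e) — a current Provisional Notice is held — but (j) sets (i) aside: (j) operates against (i): assessed value is $21,500, below the $22,000 limit. (k) applies (the reference index is 621, meeting the 566 threshold), but is overridden by (l): (l) operates against (k): the workshop is within 200 m of a designated waterway. (m) is triggered (the coverage ratio is 23%, less than the 24% limit), but is set aside by (n): (n) is triggered — the reportable unit count is 86, less than the 89 limit. (o), which would lift (n), does not operate here — the Annual Waiver is not current. Exception (e) stands.

No — exception (e) applies; Lars's workshop is not required to file a quarterly discharge report.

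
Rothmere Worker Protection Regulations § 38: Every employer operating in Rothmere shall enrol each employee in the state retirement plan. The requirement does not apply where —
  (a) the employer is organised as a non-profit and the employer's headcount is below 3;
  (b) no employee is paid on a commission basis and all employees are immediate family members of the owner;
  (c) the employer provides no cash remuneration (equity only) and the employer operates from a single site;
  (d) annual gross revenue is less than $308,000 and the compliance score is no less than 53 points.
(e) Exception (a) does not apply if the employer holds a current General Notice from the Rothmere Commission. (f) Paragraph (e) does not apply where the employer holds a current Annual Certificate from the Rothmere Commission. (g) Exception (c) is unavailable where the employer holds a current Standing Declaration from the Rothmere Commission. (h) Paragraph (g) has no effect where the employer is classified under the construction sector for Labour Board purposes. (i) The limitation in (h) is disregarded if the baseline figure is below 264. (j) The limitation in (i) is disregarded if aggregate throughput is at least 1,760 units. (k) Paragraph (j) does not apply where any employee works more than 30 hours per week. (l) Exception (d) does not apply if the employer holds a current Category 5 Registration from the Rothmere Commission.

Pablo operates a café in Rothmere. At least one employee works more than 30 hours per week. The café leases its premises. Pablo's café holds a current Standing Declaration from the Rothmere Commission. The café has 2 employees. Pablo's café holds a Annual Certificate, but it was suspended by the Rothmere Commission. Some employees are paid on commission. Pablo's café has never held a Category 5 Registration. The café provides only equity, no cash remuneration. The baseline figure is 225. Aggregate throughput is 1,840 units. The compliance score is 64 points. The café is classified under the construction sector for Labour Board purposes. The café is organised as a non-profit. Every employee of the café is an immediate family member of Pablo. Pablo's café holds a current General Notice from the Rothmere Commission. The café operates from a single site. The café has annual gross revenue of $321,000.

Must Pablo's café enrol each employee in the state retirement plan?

Yes — Pablo's café must enrol each employee in the state retirement plan.

Exception (a): the employer is a non-profit; the employer's headcount is 2, below the 3 limit — every condition holds. But: (e) applies — a current General Notice is held. (f) is not triggered (the Annual Certificate is not current), so (e) stands. (a) is therefore removed.
Exception (b) fails — some employees are paid on commission.
Exception (c) is satisfied on its face — remuneration is equity-only; the employer operates from a single site. Turning to paragraphs (g)–(k): (g) operates against (c): a current Standing Declaration is held. (h) would limit (g) — the café is classified under the construction sector — but (i) sets (h) aside: (i) operates against (h): the baseline figure is 225, below the 264 limit. (j) operates (aggregate throughput is 1,840 units, meeting the 1,760 units threshold), but is displaced by (k): (k) operates against (j): at least one employee exceeds 30 hours/week. So (c) is unavailable.
Exception (d) fails — annual gross revenue is $321,000, not less than $308,000.
None of the exceptions is available; § 38 applies in full.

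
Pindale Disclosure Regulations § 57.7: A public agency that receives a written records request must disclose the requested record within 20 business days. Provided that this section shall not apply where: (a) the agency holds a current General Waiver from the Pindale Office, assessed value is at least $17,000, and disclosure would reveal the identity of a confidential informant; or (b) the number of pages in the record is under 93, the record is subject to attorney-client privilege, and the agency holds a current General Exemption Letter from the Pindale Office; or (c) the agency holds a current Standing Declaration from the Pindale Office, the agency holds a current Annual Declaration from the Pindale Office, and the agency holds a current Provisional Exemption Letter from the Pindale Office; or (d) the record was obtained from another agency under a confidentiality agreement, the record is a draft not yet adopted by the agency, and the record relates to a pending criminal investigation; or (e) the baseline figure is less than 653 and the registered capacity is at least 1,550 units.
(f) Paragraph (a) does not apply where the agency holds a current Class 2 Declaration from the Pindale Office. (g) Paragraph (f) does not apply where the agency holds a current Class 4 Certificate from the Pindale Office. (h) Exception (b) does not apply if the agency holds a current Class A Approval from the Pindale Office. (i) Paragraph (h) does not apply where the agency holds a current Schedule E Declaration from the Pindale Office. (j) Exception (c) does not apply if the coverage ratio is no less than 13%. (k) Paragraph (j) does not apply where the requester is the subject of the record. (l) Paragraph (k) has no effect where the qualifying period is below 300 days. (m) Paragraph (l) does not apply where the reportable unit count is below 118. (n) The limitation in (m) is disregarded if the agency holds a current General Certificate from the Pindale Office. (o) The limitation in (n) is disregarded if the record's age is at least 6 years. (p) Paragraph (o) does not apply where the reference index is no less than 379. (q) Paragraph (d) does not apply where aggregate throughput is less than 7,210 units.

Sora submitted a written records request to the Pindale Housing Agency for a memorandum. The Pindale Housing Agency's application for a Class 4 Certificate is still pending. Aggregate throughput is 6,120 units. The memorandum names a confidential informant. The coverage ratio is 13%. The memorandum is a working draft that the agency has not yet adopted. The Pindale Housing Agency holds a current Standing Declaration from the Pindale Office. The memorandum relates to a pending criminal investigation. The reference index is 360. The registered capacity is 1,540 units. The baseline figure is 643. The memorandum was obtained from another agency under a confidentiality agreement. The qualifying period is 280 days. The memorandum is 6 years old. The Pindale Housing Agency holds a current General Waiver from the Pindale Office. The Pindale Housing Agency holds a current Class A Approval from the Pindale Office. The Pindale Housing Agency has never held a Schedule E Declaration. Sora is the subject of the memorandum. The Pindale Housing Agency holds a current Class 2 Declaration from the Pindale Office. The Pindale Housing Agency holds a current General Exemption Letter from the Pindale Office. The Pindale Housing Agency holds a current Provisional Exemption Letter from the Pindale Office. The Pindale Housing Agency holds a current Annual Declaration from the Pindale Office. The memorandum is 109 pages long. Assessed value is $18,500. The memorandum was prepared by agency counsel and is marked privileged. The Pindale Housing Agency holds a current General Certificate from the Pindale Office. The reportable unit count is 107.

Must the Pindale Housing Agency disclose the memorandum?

No — exception (c) applies; the Pindale Housing Agency is not required to disclose the memorandum.

Exception (a) is satisfied on its face — a current General Waiver is held; assessed value is $18,500, meeting the $17,000 threshold; the memorandum names a confidential informant. But applying paragraphs (f)–(g): (f) operates — a current Class 2 Declaration is held. (g) is not engaged (there is no Class 4 Certificate in force), so (f) stands. So (a) is unavailable.
Exception (b) requires that the number of pages in the record is under 93; but the number of pages in the record is 109, not under 93, so (b) is unavailable.
Exception (c)'s conditions are all satisfied: a current Standing Declaration is held; a current Annual Declaration is held; a current Provisional Exemption Letter is held. Considering the limiting provisions: (j) would limit (c) — the coverage ratio is 13%, meeting the 13% threshold — but (k) sets (j) aside: (k) operates against (j): Sora is the subject of the memorandum. (l) would limit (k) — the qualifying period is 280 days, below the 300 days limit — but (m) sets (l) aside: (m) operates against (l): the reportable unit count is 107, below the 118 limit. (n) is engaged (a current General Certificate is held), but yields to (o): (o) operates against (n): the record's age is 6 years, meeting the 6 years threshold. (p), which would lift (o), is inapplicable — the reference index is 360, short of 379. (c) remains available.
Exception (d): the memorandum was obtained under a confidentiality agreement; the memorandum is an unadopted draft; the memorandum relates to a pending investigation — every condition holds. However, paragraph (q) must be considered: (q) is engaged — aggregate throughput is 6,120 units, less than the 7,210 units limit. So (d) is unavailable.
Exception (e) requires that the registered capacity is at least 1,550 units; but the registered capacity is 1,540 units, short of 1,550 units, so (e) is unavailable.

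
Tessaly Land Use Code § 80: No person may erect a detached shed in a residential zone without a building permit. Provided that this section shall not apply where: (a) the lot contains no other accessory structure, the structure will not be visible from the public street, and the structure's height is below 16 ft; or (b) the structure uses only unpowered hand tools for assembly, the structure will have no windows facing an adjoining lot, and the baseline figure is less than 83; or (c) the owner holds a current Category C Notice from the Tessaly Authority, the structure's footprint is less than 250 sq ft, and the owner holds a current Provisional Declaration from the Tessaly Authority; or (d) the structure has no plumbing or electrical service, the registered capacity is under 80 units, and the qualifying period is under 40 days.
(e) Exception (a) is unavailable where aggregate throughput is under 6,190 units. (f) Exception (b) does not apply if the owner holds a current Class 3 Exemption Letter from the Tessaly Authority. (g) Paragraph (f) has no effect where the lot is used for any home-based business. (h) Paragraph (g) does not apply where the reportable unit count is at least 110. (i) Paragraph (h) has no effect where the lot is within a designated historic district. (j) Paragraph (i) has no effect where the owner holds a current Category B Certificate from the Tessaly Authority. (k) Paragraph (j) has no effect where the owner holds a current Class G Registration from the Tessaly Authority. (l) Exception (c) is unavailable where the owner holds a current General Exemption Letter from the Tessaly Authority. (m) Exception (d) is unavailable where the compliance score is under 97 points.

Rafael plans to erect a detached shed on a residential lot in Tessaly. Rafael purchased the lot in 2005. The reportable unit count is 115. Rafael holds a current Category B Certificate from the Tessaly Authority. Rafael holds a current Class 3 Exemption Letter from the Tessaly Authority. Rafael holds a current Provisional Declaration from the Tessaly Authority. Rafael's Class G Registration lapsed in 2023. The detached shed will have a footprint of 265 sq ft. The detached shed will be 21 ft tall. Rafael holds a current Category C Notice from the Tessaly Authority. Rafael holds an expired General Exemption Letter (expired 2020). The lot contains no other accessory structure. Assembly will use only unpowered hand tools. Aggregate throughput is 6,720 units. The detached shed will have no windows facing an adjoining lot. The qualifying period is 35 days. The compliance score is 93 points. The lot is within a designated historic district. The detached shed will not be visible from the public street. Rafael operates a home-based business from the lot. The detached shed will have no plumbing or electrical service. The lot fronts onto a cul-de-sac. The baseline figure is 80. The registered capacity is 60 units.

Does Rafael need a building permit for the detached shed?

Exception (a) fails — the structure's height is 21 ft, not below 16 ft.
All of (b)'s requirements are met (assembly uses only hand tools; no windows face an adjoining lot; the baseline figure is 80, less than the 83 limit). Turning to paragraphs (f)–(k): (f) operates against (b): a current Class 3 Exemption Letter is held. (g) would limit (f) — a home-based business operates on the lot — but (h) sets (g) aside: (h) operates against (g): the reportable unit count is 115, meeting the 110 threshold. (i) would limit (h) — the lot is in a historic district — but (j) sets (i) aside: (j) is engaged — a current Category B Certificate is held. (k), which would lift (j), is not engaged — no current Class G Registration is held. (b) is therefore removed.
Exception (c) does not apply: the structure's footprint is 265 sq ft, not less than 250 sq ft.
Exception (d): there is no plumbing or electrical service; the registered capacity is 60 units, under the 80 units limit; the qualifying period is 35 days, under the 40 days limit — every condition holds. Turning to paragraph (m): (m) operates against (d): the compliance score is 93 points, under the 97 points limit. Exception (d) does not apply.
Every exception is unavailable, so the rule governs.

Yes — Rafael must obtain a building permit.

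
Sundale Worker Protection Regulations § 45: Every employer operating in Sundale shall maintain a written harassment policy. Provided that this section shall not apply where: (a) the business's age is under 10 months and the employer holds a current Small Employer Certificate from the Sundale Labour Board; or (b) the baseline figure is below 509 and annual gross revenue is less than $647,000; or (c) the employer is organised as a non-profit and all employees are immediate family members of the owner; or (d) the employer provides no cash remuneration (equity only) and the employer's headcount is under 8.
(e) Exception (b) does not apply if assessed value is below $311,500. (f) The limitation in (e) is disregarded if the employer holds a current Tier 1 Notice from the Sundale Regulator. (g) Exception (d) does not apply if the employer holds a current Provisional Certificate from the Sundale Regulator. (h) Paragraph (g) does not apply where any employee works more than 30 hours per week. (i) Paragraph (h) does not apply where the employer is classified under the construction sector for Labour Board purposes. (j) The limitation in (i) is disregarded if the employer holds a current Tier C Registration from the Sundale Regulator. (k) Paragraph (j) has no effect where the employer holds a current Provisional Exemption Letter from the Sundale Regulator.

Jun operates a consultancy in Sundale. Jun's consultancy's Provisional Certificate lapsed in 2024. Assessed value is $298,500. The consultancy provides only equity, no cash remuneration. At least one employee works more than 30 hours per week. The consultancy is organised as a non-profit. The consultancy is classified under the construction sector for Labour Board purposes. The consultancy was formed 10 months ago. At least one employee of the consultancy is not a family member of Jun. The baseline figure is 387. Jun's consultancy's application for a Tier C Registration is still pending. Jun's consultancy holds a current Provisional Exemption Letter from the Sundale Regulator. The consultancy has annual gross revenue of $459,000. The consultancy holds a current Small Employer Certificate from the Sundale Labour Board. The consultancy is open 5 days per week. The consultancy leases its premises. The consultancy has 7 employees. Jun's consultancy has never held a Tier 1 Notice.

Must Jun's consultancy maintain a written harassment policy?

No — exception (d) applies; Jun's consultancy is not required to maintain a written harassment policy.

Exception (a) does not apply: the business's age is 10 months, not under 10 months.
Exception (b)'s conditions are all satisfied: the baseline figure is 387, below the 509 limit; annual gross revenue is $459,000, less than the $647,000 limit. Turning to paragraphs (e)–(f): (e) operates — assessed value is $298,500, below the $311,500 limit. (f) is not triggered (there is no Tier 1 Notice in force), so (e) stands. (b) is therefore removed.
Exception (c) requires that all employees are immediate family members of the owner; but at least one employee is not a family member, so (c) is unavailable.
Exception (d) is satisfied on its face — remuneration is equity-only; the employer's headcount is 7, under the 8 limit. As to paragraphs (g)–(k): (g), which would limit (d), is not engaged: the Provisional Certificate is not current. (d) remains available.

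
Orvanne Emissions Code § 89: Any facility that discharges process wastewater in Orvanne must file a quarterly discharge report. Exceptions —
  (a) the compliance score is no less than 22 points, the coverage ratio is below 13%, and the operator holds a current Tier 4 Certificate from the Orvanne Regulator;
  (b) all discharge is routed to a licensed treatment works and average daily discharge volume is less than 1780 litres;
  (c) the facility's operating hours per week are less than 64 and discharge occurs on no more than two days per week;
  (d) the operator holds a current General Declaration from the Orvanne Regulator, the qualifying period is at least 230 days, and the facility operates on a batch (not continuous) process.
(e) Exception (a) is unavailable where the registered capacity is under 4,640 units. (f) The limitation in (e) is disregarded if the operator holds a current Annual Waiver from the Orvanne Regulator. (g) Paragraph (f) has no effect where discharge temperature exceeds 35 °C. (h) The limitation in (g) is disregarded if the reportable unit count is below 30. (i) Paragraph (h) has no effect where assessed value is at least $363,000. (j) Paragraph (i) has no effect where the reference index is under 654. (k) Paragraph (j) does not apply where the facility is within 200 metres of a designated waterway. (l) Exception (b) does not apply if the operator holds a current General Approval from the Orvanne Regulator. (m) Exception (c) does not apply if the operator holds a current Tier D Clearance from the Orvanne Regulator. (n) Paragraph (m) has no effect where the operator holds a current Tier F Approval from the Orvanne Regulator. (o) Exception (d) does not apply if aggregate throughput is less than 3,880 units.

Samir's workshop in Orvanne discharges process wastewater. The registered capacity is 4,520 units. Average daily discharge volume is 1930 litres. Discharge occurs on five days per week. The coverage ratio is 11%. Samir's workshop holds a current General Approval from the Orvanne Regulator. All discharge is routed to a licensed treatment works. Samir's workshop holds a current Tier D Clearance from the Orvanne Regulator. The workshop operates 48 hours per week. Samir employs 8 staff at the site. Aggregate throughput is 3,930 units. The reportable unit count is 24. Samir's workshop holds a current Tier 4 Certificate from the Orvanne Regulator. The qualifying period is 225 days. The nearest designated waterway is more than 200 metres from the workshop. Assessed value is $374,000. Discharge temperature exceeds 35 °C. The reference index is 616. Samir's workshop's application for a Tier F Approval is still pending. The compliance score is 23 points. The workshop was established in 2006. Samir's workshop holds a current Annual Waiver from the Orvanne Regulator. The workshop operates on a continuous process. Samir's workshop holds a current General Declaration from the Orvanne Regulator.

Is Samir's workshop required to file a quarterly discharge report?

No — exception (a) applies; Samir's workshop is not required to file a quarterly discharge report.

All of (a)'s requirements are met (the compliance score is 23 points, meeting the 22 points threshold; the coverage ratio is 11%, below the 13% limit; a current Tier 4 Certificate is held). Applying paragraphs (e)–(k): (e) would limit (a) — the registered capacity is 4,520 units, under the 4,640 units limit — but (f) sets (e) aside: (f) is engaged — a current Annual Waiver is held. (g) operates (discharge temperature exceeds 35 °C), but is overridden by (h): (h) operates — the reportable unit count is 24, below the 30 limit. (i) would limit (h) — assessed value is $374,000, meeting the $363,000 threshold — but (j) sets (i) aside: (j) operates against (i): the reference index is 616, under the 654 limit. (k), which would lift (j), is not engaged — the workshop is more than 200 m from any designated waterway. Exception (a) stands.
Exception (b) does not apply: average daily discharge volume is 1930 litres, not less than 1780 litres.
Exception (c) fails — discharge occurs on five days per week.
Exception (d) fails — the qualifying period is 225 days, short of 230 days.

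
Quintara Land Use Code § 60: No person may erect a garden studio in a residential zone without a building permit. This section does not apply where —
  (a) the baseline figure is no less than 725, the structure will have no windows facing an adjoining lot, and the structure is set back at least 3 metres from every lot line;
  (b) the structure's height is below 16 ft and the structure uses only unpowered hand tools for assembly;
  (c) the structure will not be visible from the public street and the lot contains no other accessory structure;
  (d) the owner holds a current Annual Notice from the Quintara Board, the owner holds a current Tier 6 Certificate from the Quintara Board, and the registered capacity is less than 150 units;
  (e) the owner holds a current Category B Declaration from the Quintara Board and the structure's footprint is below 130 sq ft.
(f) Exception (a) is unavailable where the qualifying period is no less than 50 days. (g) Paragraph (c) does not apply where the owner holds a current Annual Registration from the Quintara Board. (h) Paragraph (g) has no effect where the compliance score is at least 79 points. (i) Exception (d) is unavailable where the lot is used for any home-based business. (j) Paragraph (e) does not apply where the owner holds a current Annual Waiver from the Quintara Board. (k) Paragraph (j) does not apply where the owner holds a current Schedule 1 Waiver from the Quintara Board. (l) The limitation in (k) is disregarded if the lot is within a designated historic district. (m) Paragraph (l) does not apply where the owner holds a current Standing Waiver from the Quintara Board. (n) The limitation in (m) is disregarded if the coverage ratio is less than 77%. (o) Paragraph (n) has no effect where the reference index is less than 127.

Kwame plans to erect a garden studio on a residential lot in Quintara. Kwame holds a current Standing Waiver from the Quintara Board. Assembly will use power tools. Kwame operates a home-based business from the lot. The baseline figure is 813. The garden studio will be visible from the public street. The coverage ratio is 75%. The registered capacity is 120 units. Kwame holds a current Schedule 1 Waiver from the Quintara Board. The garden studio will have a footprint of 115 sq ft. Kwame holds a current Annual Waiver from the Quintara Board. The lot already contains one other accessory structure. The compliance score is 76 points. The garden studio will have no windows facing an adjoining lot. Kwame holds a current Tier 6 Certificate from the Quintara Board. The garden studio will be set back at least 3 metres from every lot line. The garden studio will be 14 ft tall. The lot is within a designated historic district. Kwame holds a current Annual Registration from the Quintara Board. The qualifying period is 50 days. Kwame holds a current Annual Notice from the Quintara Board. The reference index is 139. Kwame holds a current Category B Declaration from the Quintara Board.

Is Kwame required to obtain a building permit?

Yes — Kwame must obtain a building permit.

All of (a)'s requirements are met (the baseline figure is 813, meeting the 725 threshold; no windows face an adjoining lot; the setback is at least 3 m on every side). However, paragraph (f) must be considered: (f) is triggered — the qualifying period is 50 days, meeting the 50 days threshold. So (a) is unavailable.
Exception (b) fails — assembly uses power tools.
Exception (c) fails — the structure will be visible from the street.
All of (d)'s requirements are met (a current Annual Notice is held; a current Tier 6 Certificate is held; the registered capacity is 120 units, less than the 150 units limit). But: (i) operates against (d): a home-based business operates on the lot. (d) is therefore removed.
All of (e)'s requirements are met (a current Category B Declaration is held; the structure's footprint is 115 sq ft, below the 130 sq ft limit). Turning to paragraphs (j)–(o): (j) applies — a current Annual Waiver is held. (k) would limit (j) — a current Schedule 1 Waiver is held — but (l) sets (k) aside: (l) is triggered — the lot is in a historic district. (m) is engaged (a current Standing Waiver is held), but is set aside by (n): (n) operates against (m): the coverage ratio is 75%, less than the 77% limit. (o) is not engaged (the reference index is 139, not less than 127), so (n) stands. Exception (e) does not apply.
No exception applies. The general rule governs.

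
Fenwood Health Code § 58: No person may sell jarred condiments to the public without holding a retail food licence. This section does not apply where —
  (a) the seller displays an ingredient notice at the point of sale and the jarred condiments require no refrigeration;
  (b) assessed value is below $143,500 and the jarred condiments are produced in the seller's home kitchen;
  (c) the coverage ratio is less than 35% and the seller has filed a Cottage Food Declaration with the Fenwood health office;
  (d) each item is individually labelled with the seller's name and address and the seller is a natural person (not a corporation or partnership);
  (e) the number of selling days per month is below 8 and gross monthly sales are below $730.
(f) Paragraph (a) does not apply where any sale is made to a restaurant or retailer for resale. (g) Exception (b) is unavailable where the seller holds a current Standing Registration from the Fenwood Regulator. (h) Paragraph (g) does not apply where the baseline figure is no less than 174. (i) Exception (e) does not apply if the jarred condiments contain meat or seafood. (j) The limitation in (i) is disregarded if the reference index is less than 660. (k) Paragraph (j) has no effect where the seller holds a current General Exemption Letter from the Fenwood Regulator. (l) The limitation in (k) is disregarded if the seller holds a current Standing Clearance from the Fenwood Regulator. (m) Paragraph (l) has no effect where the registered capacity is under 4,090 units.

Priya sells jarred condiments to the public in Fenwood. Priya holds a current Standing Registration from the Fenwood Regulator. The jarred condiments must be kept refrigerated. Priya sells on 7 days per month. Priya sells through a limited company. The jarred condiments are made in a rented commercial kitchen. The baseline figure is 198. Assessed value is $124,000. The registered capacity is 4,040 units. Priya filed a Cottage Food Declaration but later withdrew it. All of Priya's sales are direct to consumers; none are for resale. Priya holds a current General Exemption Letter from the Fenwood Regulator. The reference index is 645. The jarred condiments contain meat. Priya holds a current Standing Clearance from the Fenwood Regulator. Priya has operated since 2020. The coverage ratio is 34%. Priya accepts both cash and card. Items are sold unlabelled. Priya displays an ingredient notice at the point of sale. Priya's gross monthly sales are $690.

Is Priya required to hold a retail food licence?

Exception (a) requires that the jarred condiments require no refrigeration; but the jarred condiments require refrigeration, so (a) is unavailable.
Exception (b) requires that the jarred condiments are produced in the seller's home kitchen; but the jarred condiments are made in a commercial kitchen, not a home kitchen, so (b) is unavailable.
Exception (c) does not apply: the Cottage Food Declaration was withdrawn.
Exception (d) does not apply: items are sold unlabelled.
Exception (e)'s conditions are all satisfied: the number of selling days per month is 7, below the 8 limit; gross monthly sales are $690, below the $730 limit. But: (i) operates against (e): the jarred condiments contain meat. (j) would limit (i) — the reference index is 645, less than the 660 limit — but (k) sets (j) aside: (k) is engaged — a current General Exemption Letter is held. (l) would limit (k) — a current Standing Clearance is held — but (m) sets (l) aside: (m) operates against (l): the registered capacity is 4,040 units, under the 4,090 units limit. So (e) is unavailable.
No exception is made out. Priya falls within the general rule.

Yes — Priya must hold a retail food licence.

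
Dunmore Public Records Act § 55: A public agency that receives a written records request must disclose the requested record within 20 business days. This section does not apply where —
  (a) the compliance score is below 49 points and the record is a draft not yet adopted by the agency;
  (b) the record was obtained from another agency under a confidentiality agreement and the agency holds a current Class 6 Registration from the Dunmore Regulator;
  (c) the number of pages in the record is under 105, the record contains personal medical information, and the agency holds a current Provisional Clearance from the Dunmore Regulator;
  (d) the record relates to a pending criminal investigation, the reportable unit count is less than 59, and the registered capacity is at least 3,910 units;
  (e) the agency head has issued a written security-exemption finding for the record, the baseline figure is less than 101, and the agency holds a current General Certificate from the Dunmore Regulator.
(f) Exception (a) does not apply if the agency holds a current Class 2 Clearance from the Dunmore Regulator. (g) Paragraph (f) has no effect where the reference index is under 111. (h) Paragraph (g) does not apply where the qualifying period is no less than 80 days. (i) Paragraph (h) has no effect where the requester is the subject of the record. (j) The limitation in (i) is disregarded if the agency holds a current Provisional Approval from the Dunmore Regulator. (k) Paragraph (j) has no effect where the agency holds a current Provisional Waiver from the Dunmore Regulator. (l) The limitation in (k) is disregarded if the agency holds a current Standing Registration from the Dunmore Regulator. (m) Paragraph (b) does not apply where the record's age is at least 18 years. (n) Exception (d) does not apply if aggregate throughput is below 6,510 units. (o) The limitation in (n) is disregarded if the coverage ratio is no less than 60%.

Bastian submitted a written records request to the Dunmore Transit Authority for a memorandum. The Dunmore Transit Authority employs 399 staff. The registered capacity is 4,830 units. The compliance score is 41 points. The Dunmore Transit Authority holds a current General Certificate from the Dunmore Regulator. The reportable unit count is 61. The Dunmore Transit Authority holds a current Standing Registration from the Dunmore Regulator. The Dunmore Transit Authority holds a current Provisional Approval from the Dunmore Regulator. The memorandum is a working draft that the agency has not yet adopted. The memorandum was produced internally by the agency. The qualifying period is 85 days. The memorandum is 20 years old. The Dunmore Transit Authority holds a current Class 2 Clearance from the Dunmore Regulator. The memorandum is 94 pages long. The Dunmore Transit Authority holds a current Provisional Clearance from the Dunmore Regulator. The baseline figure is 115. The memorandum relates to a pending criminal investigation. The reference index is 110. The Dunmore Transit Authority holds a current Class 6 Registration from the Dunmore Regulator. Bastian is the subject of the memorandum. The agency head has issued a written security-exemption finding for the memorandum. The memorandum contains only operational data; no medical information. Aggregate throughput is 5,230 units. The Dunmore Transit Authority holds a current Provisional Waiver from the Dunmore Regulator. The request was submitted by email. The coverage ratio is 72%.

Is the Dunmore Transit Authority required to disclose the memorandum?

Exception (a): the compliance score is 41 points, below the 49 points limit; the memorandum is an unadopted draft — every condition holds. Turning to paragraphs (f)–(l): (f) is engaged — a current Class 2 Clearance is held. (g) operates (the reference index is 110, under the 111 limit), but is overridden by (h): (h) is triggered — the qualifying period is 85 days, meeting the 80 days threshold. (i) is engaged (Bastian is the subject of the memorandum), but is displaced by (j): (j) operates against (i): a current Provisional Approval is held. (k) would limit (j) — a current Provisional Waiver is held — but (l) sets (k) aside: (l) is triggered — a current Standing Registration is held. (a) is therefore removed.
Exception (b) requires that the record was obtained from another agency under a confidentiality agreement; but the memorandum was produced internally, so (b) is unavailable.
Exception (c) does not apply: the memorandum contains only operational data.
Exception (d) does not apply: the reportable unit count is 61, not less than 59.
Exception (e) fails — the baseline figure is 115, not less than 101.
No exception displaces § 55.

Yes — the Dunmore Transit Authority must disclose the memorandum.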